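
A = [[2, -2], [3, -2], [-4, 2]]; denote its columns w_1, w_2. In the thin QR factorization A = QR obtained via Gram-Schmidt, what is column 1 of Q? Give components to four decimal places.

q_1 = (0.3714, 0.5571, -0.7428)

q_1 = w_1/‖w_1‖ = (2, 3, -4)/5.3852 = (0.3714, 0.5571, -0.7428).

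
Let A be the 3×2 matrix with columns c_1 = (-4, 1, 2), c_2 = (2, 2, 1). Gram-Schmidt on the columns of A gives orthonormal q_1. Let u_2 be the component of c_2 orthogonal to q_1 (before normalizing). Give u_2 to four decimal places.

u_2 = (1.2381, 2.1905, 1.3810)

c_1 = (-4, 1, 2); ‖c_1‖ = 4.5826, so q_1 = (-0.8729, 0.2182, 0.4364).
q_1·c_2 = (-0.8729)·2 + 0.2182·2 + 0.4364·1 = -0.8729.
u_2 = c_2 + 0.8729·q_1 = (1.2381, 2.1905, 1.3810).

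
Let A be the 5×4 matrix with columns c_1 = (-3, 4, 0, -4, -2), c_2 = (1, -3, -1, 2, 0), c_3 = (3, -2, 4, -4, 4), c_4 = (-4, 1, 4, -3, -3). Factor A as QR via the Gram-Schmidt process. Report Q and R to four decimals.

c_1 = (-3, 4, 0, -4, -2); ‖c_1‖ = 6.7082, so e_1 = (-0.4472, 0.5963, 0.0000, -0.5963, -0.2981).
e_1·c_2 = (-0.4472)·1 + 0.5963·(-3) + 0.0000·(-1) + (-0.5963)·2 + (-0.2981)·0 = -3.4286.
u_2 = c_2 + 3.4286·e_1 = (-0.5333, -0.9556, -1.0000, -0.0444, -1.0222).
‖u_2‖ = 1.8012, so e_2 = (-0.2961, -0.5305, -0.5552, -0.0247, -0.5675).
e_1·c_3 = (-0.4472)·3 + 0.5963·(-2) + 0.0000·4 + (-0.5963)·(-4) + (-0.2981)·4 = -1.3416; e_2·c_3 = (-0.2961)·3 + (-0.5305)·(-2) + (-0.5552)·4 + (-0.0247)·(-4) + (-0.5675)·4 = -4.2193.
u_3 = c_3 + 1.3416·e_1 + 4.2193·e_2 = (1.1507, -3.4384, 1.6575, -4.9041, 1.2055).
‖u_3‖ = 6.4341, so e_3 = (0.1788, -0.5344, 0.2576, -0.7622, 0.1874).
e_1·c_4 = (-0.4472)·(-4) + 0.5963·1 + 0.0000·4 + (-0.5963)·(-3) + (-0.2981)·(-3) = 5.0684; e_2·c_4 = (-0.2961)·(-4) + (-0.5305)·1 + (-0.5552)·4 + (-0.0247)·(-3) + (-0.5675)·(-3) = 0.2097; e_3·c_4 = 0.1788·(-4) + (-0.5344)·1 + 0.2576·4 + (-0.7622)·(-3) + 0.1874·(-3) = 1.5053.
u_4 = c_4 − 5.0684·e_1 − 0.2097·e_2 − 1.5053·e_3 = (-1.9404, -1.1066, 3.7287, 1.1747, -1.6519).
‖u_4‖ = 4.7960, so e_4 = (-0.4046, -0.2307, 0.7775, 0.2449, -0.3444).

Q = [[-0.4472, -0.2961, 0.1788, -0.4046], [0.5963, -0.5305, -0.5344, -0.2307], [0.0000, -0.5552, 0.2576, 0.7775], [-0.5963, -0.0247, -0.7622, 0.2449], [-0.2981, -0.5675, 0.1874, -0.3444]], R = [[6.7082, -3.4286, -1.3416, 5.0684], [0.0000, 1.8012, -4.2193, 0.2097], [0.0000, 0.0000, 6.4341, 1.5053], [0.0000, 0.0000, 0.0000, 4.7960]]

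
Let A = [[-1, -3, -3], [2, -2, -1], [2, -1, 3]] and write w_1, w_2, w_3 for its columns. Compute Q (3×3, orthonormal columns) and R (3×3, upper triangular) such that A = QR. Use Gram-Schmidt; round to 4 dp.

Q = [[-0.3333, -0.9245, 0.1849], [0.6667, -0.3698, -0.6472], [0.6667, -0.0925, 0.7396]], R = [[3.0000, -1.0000, 2.3333], [0.0000, 3.6056, 2.8660], [0.0000, 0.0000, 2.3113]]

w_1 = (-1, 2, 2); ‖w_1‖ = 3.0000, so q_1 = (-0.3333, 0.6667, 0.6667).
q_1·w_2 = (-0.3333)·(-3) + 0.6667·(-2) + 0.6667·(-1) = -1.0000.
u_2 = w_2 + 1.0000·q_1 = (-3.3333, -1.3333, -0.3333).
‖u_2‖ = 3.6056, so q_2 = (-0.9245, -0.3698, -0.0925).
q_1·w_3 = (-0.3333)·(-3) + 0.6667·(-1) + 0.6667·3 = 2.3333; q_2·w_3 = (-0.9245)·(-3) + (-0.3698)·(-1) + (-0.0925)·3 = 2.8660.
u_3 = w_3 − 2.3333·q_1 − 2.8660·q_2 = (0.4274, -1.4957, 1.7094).
‖u_3‖ = 2.3113, so q_3 = (0.1849, -0.6472, 0.7396).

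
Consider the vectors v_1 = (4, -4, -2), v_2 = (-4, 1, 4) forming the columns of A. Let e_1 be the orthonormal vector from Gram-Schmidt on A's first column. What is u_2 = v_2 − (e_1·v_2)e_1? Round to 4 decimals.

v_1 = (4, -4, -2); ‖v_1‖ = 6.0000, so e_1 = (0.6667, -0.6667, -0.3333).
e_1·v_2 = 0.6667·(-4) + (-0.6667)·1 + (-0.3333)·4 = -4.6667.
u_2 = v_2 + 4.6667·e_1 = (-0.8889, -2.1111, 2.4444).

u_2 = (-0.8889, -2.1111, 2.4444)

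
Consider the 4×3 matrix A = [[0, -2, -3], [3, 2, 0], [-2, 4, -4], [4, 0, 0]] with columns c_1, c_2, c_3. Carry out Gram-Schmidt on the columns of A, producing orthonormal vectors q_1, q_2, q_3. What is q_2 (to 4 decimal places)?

c_1 = (0, 3, -2, 4); ‖c_1‖ = 5.3852, so q_1 = (0.0000, 0.5571, -0.3714, 0.7428).
q_1·c_2 = 0.0000·(-2) + 0.5571·2 + (-0.3714)·4 + 0.7428·0 = -0.3714.
u_2 = c_2 + 0.3714·q_1 = (-2.0000, 2.2069, 3.8621, 0.2759).
‖u_2‖ = 4.8849, so q_2 = (-0.4094, 0.4518, 0.7906, 0.0565).

q_2 = (-0.4094, 0.4518, 0.7906, 0.0565)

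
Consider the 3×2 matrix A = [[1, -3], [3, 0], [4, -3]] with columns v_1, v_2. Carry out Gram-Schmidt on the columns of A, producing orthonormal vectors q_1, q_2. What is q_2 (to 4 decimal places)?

q_2 = (-0.7926, 0.5661, -0.2265)

v_1 = (1, 3, 4); ‖v_1‖ = 5.0990, so q_1 = (0.1961, 0.5883, 0.7845).
q_1·v_2 = 0.1961·(-3) + 0.5883·0 + 0.7845·(-3) = -2.9417.
u_2 = v_2 + 2.9417·q_1 = (-2.4231, 1.7308, -0.6923).
‖u_2‖ = 3.0571, so q_2 = (-0.7926, 0.5661, -0.2265).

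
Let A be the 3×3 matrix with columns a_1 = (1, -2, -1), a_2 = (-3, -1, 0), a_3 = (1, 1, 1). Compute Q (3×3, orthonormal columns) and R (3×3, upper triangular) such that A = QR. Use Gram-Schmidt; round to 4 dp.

e_1 = a_1/‖a_1‖ = (1, -2, -1)/2.4495 = (0.4082, -0.8165, -0.4082).
r_{12} = e_1·a_2 = -0.4082.
u_2 = a_2 + 0.4082·e_1 = (-2.8333, -1.3333, -0.1667).
‖u_2‖ = 3.1358, so e_2 = (-0.9035, -0.4252, -0.0531).
r_{13} = e_1·a_3 = -0.8165; r_{23} = e_2·a_3 = -1.3819.
u_3 = a_3 + 0.8165·e_1 + 1.3819·e_2 = (0.0847, -0.2542, 0.5932).
‖u_3‖ = 0.6509, so e_3 = (0.1302, -0.3906, 0.9113).

Q = [[0.4082, -0.9035, 0.1302], [-0.8165, -0.4252, -0.3906], [-0.4082, -0.0531, 0.9113]], R = [[2.4495, -0.4082, -0.8165], [0.0000, 3.1358, -1.3819], [0.0000, 0.0000, 0.6509]]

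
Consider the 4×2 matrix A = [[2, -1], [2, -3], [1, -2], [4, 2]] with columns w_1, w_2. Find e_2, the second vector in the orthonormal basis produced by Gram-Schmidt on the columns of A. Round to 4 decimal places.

e_1 = w_1/‖w_1‖ = (2, 2, 1, 4)/5.0000 = (0.4000, 0.4000, 0.2000, 0.8000).
r_{12} = e_1·w_2 = -0.4000.
u_2 = w_2 + 0.4000·e_1 = (-0.8400, -2.8400, -1.9200, 2.3200).
‖u_2‖ = 4.2237, so e_2 = (-0.1989, -0.6724, -0.4546, 0.5493).

e_2 = (-0.1989, -0.6724, -0.4546, 0.5493)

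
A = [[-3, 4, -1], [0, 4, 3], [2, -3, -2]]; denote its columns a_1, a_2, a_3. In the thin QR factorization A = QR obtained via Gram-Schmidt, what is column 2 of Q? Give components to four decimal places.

q_2 = (-0.0384, 0.9976, -0.0576)

a_1 = (-3, 0, 2); ‖a_1‖ = 3.6056, so q_1 = (-0.8321, 0.0000, 0.5547).
q_1·a_2 = (-0.8321)·4 + 0.0000·4 + 0.5547·(-3) = -4.9923.
u_2 = a_2 + 4.9923·q_1 = (-0.1538, 4.0000, -0.2308).
‖u_2‖ = 4.0096, so q_2 = (-0.0384, 0.9976, -0.0576).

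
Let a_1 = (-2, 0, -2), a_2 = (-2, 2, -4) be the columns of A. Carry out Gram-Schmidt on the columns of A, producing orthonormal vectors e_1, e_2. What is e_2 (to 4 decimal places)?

e_2 = (0.4082, 0.8165, -0.4082)

a_1 = (-2, 0, -2); ‖a_1‖ = 2.8284, so e_1 = (-0.7071, 0.0000, -0.7071).
e_1·a_2 = (-0.7071)·(-2) + 0.0000·2 + (-0.7071)·(-4) = 4.2426.
u_2 = a_2 − 4.2426·e_1 = (1.0000, 2.0000, -1.0000).
‖u_2‖ = 2.4495, so e_2 = (0.4082, 0.8165, -0.4082).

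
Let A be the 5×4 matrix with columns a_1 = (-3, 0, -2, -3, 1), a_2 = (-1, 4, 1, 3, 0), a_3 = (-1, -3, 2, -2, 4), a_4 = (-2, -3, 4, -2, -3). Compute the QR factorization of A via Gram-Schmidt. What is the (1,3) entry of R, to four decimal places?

r_{13} = 1.8766

q_1 = a_1/‖a_1‖ = (-3, 0, -2, -3, 1)/4.7958 = (-0.6255, 0.0000, -0.4170, -0.6255, 0.2085).
r_{13} = q_1·a_3 = 1.8766.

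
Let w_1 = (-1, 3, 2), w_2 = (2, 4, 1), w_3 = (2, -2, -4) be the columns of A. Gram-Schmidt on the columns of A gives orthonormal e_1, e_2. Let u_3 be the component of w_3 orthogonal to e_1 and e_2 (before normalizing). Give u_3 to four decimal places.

e_1 = w_1/‖w_1‖ = (-1, 3, 2)/3.7417 = (-0.2673, 0.8018, 0.5345).
r_{12} = e_1·w_2 = 3.2071.
u_2 = w_2 − 3.2071·e_1 = (2.8571, 1.4286, -0.7143).
‖u_2‖ = 3.2733, so e_2 = (0.8729, 0.4364, -0.2182).
r_{13} = e_1·w_3 = -4.2762; r_{23} = e_2·w_3 = 1.7457.
u_3 = w_3 + 4.2762·e_1 − 1.7457·e_2 = (-0.6667, 0.6667, -1.3333).

u_3 = (-0.6667, 0.6667, -1.3333)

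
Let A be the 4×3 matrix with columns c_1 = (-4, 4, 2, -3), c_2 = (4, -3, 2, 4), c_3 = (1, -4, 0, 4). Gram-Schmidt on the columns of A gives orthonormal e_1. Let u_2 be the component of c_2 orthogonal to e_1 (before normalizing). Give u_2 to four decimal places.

e_1 = c_1/‖c_1‖ = (-4, 4, 2, -3)/6.7082 = (-0.5963, 0.5963, 0.2981, -0.4472).
r_{12} = e_1·c_2 = -5.3666.
u_2 = c_2 + 5.3666·e_1 = (0.8000, 0.2000, 3.6000, 1.6000).

u_2 = (0.8000, 0.2000, 3.6000, 1.6000)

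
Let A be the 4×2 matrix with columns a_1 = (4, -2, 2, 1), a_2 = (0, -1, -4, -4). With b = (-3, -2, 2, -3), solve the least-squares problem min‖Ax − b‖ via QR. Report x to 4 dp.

x = (-0.2359, 0.1103)

a_1 = (4, -2, 2, 1); ‖a_1‖ = 5.0000, so e_1 = (0.8000, -0.4000, 0.4000, 0.2000).
e_1·a_2 = 0.8000·0 + (-0.4000)·(-1) + 0.4000·(-4) + 0.2000·(-4) = -2.0000.
u_2 = a_2 + 2.0000·e_1 = (1.6000, -1.8000, -3.2000, -3.6000).
‖u_2‖ = 5.3852, so e_2 = (0.2971, -0.3343, -0.5942, -0.6685).
Qᵀb = (-1.4000, 0.5942).
Back-substitute: x_2 = 0.5942/5.3852 = 0.1103.
x_1 = (-1.4000 + 2.0000·0.1103)/5.0000 = -0.2359.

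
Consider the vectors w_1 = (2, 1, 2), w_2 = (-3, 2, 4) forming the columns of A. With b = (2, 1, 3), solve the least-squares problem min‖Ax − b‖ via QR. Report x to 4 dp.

w_1 = (2, 1, 2); ‖w_1‖ = 3.0000, so q_1 = (0.6667, 0.3333, 0.6667).
q_1·w_2 = 0.6667·(-3) + 0.3333·2 + 0.6667·4 = 1.3333.
u_2 = w_2 − 1.3333·q_1 = (-3.8889, 1.5556, 3.1111).
‖u_2‖ = 5.2175, so q_2 = (-0.7454, 0.2981, 0.5963).
Qᵀb = (3.6667, 0.5963).
Back-substitute: x_2 = 0.5963/5.2175 = 0.1143.
x_1 = (3.6667 − 1.3333·0.1143)/3.0000 = 1.1714.

x = (1.1714, 0.1143)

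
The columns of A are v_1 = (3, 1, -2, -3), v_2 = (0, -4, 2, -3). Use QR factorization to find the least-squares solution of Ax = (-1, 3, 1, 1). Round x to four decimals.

v_1 = (3, 1, -2, -3); ‖v_1‖ = 4.7958, so q_1 = (0.6255, 0.2085, -0.4170, -0.6255).
q_1·v_2 = 0.6255·0 + 0.2085·(-4) + (-0.4170)·2 + (-0.6255)·(-3) = 0.2085.
u_2 = v_2 − 0.2085·q_1 = (-0.1304, -4.0435, 2.0870, -2.8696).
‖u_2‖ = 5.3811, so q_2 = (-0.0242, -0.7514, 0.3878, -0.5333).
Qᵀb = (-1.0426, -2.3755).
Back-substitute: x_2 = -2.3755/5.3811 = -0.4414.
x_1 = (-1.0426 − 0.2085·(-0.4414))/4.7958 = -0.1982.

x = (-0.1982, -0.4414)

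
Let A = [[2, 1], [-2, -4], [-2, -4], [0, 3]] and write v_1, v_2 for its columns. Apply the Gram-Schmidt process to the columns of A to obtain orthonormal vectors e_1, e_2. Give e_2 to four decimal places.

v_1 = (2, -2, -2, 0); ‖v_1‖ = 3.4641, so e_1 = (0.5774, -0.5774, -0.5774, 0.0000).
e_1·v_2 = 0.5774·1 + (-0.5774)·(-4) + (-0.5774)·(-4) + 0.0000·3 = 5.1962.
u_2 = v_2 − 5.1962·e_1 = (-2.0000, -1.0000, -1.0000, 3.0000).
‖u_2‖ = 3.8730, so e_2 = (-0.5164, -0.2582, -0.2582, 0.7746).

e_2 = (-0.5164, -0.2582, -0.2582, 0.7746)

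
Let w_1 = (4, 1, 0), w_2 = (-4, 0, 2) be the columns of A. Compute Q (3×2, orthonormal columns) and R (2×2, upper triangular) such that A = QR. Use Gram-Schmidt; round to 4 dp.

w_1 = (4, 1, 0); ‖w_1‖ = 4.1231, so e_1 = (0.9701, 0.2425, 0.0000).
e_1·w_2 = 0.9701·(-4) + 0.2425·0 + 0.0000·2 = -3.8806.
u_2 = w_2 + 3.8806·e_1 = (-0.2353, 0.9412, 2.0000).
‖u_2‖ = 2.2229, so e_2 = (-0.1059, 0.4234, 0.8997).

Q = [[0.9701, -0.1059], [0.2425, 0.4234], [0.0000, 0.8997]], R = [[4.1231, -3.8806], [0.0000, 2.2229]]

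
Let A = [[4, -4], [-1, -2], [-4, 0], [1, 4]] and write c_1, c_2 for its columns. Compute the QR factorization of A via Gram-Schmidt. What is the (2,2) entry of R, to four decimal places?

q_1 = c_1/‖c_1‖ = (4, -1, -4, 1)/5.8310 = (0.6860, -0.1715, -0.6860, 0.1715).
r_{12} = q_1·c_2 = -1.7150.
u_2 = c_2 + 1.7150·q_1 = (-2.8235, -2.2941, -1.1765, 4.2941).
r_{22} = ‖u_2‖ = 5.7497.

r_{22} = 5.7497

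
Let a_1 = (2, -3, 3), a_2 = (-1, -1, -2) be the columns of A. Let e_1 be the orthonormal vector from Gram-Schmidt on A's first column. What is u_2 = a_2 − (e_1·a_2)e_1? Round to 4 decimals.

e_1 = a_1/‖a_1‖ = (2, -3, 3)/4.6904 = (0.4264, -0.6396, 0.6396).
r_{12} = e_1·a_2 = -1.0660.
u_2 = a_2 + 1.0660·e_1 = (-0.5455, -1.6818, -1.3182).

u_2 = (-0.5455, -1.6818, -1.3182)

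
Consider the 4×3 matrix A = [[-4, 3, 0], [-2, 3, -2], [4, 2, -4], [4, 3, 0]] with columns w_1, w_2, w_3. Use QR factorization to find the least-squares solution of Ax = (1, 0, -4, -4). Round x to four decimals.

q_1 = w_1/‖w_1‖ = (-4, -2, 4, 4)/7.2111 = (-0.5547, -0.2774, 0.5547, 0.5547).
r_{12} = q_1·w_2 = 0.2774.
u_2 = w_2 − 0.2774·q_1 = (3.1538, 3.0769, 1.8462, 2.8462).
‖u_2‖ = 5.5609, so q_2 = (0.5672, 0.5533, 0.3320, 0.5118).
r_{13} = q_1·w_3 = -1.6641; r_{23} = q_2·w_3 = -2.4346.
u_3 = w_3 + 1.6641·q_1 + 2.4346·q_2 = (0.4577, -1.1144, -2.2687, 2.1692).
‖u_3‖ = 3.3621, so q_3 = (0.1361, -0.3315, -0.6748, 0.6452).
Qᵀb = (-4.9923, -2.8081, 0.2545).
Back-substitute: x_3 = 0.2545/3.3621 = 0.0757.
x_2 = (-2.8081 + 2.4346·0.0757)/5.5609 = -0.4718.
x_1 = (-4.9923 − 0.2774·(-0.4718) + 1.6641·0.0757)/7.2111 = -0.6567.

x = (-0.6567, -0.4718, 0.0757)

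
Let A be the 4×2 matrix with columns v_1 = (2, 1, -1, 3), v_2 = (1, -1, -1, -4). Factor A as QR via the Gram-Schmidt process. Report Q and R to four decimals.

Q = [[0.5164, 0.6644], [0.2582, -0.0949], [-0.2582, -0.4746], [0.7746, -0.5695]], R = [[3.8730, -2.5820], [0.0000, 3.5119]]

v_1 = (2, 1, -1, 3); ‖v_1‖ = 3.8730, so q_1 = (0.5164, 0.2582, -0.2582, 0.7746).
q_1·v_2 = 0.5164·1 + 0.2582·(-1) + (-0.2582)·(-1) + 0.7746·(-4) = -2.5820.
u_2 = v_2 + 2.5820·q_1 = (2.3333, -0.3333, -1.6667, -2.0000).
‖u_2‖ = 3.5119, so q_2 = (0.6644, -0.0949, -0.4746, -0.5695).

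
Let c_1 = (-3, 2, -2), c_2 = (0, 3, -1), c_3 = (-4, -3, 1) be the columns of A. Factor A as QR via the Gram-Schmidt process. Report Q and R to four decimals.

q_1 = c_1/‖c_1‖ = (-3, 2, -2)/4.1231 = (-0.7276, 0.4851, -0.4851).
r_{12} = q_1·c_2 = 1.9403.
u_2 = c_2 − 1.9403·q_1 = (1.4118, 2.0588, -0.0588).
‖u_2‖ = 2.4971, so q_2 = (0.5654, 0.8245, -0.0236).
r_{13} = q_1·c_3 = 0.9701; r_{23} = q_2·c_3 = -4.7585.
u_3 = c_3 − 0.9701·q_1 + 4.7585·q_2 = (-0.6038, 0.4528, 1.3585).
‖u_3‖ = 1.5541, so q_3 = (-0.3885, 0.2914, 0.8742).

Q = [[-0.7276, 0.5654, -0.3885], [0.4851, 0.8245, 0.2914], [-0.4851, -0.0236, 0.8742]], R = [[4.1231, 1.9403, 0.9701], [0.0000, 2.4971, -4.7585], [0.0000, 0.0000, 1.5541]]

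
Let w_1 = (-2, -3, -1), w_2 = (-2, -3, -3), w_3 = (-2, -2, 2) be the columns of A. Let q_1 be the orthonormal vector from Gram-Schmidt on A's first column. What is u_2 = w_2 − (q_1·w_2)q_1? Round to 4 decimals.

u_2 = (0.2857, 0.4286, -1.8571)

q_1 = w_1/‖w_1‖ = (-2, -3, -1)/3.7417 = (-0.5345, -0.8018, -0.2673).
r_{12} = q_1·w_2 = 4.2762.
u_2 = w_2 − 4.2762·q_1 = (0.2857, 0.4286, -1.8571).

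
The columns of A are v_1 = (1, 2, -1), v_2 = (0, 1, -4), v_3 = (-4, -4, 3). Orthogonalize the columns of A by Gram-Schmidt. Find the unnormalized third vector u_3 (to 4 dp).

q_1 = v_1/‖v_1‖ = (1, 2, -1)/2.4495 = (0.4082, 0.8165, -0.4082).
r_{12} = q_1·v_2 = 2.4495.
u_2 = v_2 − 2.4495·q_1 = (-1.0000, -1.0000, -3.0000).
‖u_2‖ = 3.3166, so q_2 = (-0.3015, -0.3015, -0.9045).
r_{13} = q_1·v_3 = -6.1237; r_{23} = q_2·v_3 = -0.3015.
u_3 = v_3 + 6.1237·q_1 + 0.3015·q_2 = (-1.5909, 0.9091, 0.2273).

u_3 = (-1.5909, 0.9091, 0.2273)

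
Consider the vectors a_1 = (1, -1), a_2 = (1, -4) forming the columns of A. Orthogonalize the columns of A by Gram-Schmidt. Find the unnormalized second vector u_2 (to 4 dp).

u_2 = (-1.5000, -1.5000)

a_1 = (1, -1); ‖a_1‖ = 1.4142, so q_1 = (0.7071, -0.7071).
q_1·a_2 = 0.7071·1 + (-0.7071)·(-4) = 3.5355.
u_2 = a_2 − 3.5355·q_1 = (-1.5000, -1.5000).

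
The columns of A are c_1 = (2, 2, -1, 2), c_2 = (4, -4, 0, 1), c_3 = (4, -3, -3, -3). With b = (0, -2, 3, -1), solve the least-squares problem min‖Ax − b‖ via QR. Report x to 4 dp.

c_1 = (2, 2, -1, 2); ‖c_1‖ = 3.6056, so q_1 = (0.5547, 0.5547, -0.2774, 0.5547).
q_1·c_2 = 0.5547·4 + 0.5547·(-4) + (-0.2774)·0 + 0.5547·1 = 0.5547.
u_2 = c_2 − 0.5547·q_1 = (3.6923, -4.3077, 0.1538, 0.6923).
‖u_2‖ = 5.7177, so q_2 = (0.6458, -0.7534, 0.0269, 0.1211).
q_1·c_3 = 0.5547·4 + 0.5547·(-3) + (-0.2774)·(-3) + 0.5547·(-3) = -0.2774; q_2·c_3 = 0.6458·4 + (-0.7534)·(-3) + 0.0269·(-3) + 0.1211·(-3) = 4.3993.
u_3 = c_3 + 0.2774·q_1 − 4.3993·q_2 = (1.3129, 0.4682, -3.1953, -3.3788).
‖u_3‖ = 4.8548, so q_3 = (0.2704, 0.0964, -0.6582, -0.6960).
Qᵀb = (-2.4962, 1.4664, -1.4714).
Back-substitute: x_3 = -1.4714/4.8548 = -0.3031.
x_2 = (1.4664 − 4.3993·(-0.3031))/5.7177 = 0.4897.
x_1 = (-2.4962 − 0.5547·0.4897 + 0.2774·(-0.3031))/3.6056 = -0.7910.

x = (-0.7910, 0.4897, -0.3031)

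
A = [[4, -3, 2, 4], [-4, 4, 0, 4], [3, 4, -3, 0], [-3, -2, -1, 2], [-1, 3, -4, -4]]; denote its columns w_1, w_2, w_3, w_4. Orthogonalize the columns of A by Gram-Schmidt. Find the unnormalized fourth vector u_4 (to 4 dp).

e_1 = w_1/‖w_1‖ = (4, -4, 3, -3, -1)/7.1414 = (0.5601, -0.5601, 0.4201, -0.4201, -0.1400).
r_{12} = e_1·w_2 = -1.8204.
u_2 = w_2 + 1.8204·e_1 = (-1.9804, 2.9804, 4.7647, -2.7647, 2.7451).
‖u_2‖ = 7.1194, so e_2 = (-0.2782, 0.4186, 0.6693, -0.3883, 0.3856).
r_{13} = e_1·w_3 = 0.8402; r_{23} = e_2·w_3 = -3.7181.
u_3 = w_3 − 0.8402·e_1 + 3.7181·e_2 = (0.4952, 2.0271, -0.8646, -2.0909, -2.4487).
‖u_3‖ = 3.9332, so e_3 = (0.1259, 0.5154, -0.2198, -0.5316, -0.6226).
r_{14} = e_1·w_4 = -0.2801; r_{24} = e_2·w_4 = -1.7571; r_{34} = e_3·w_4 = 3.9922.
u_4 = w_4 + 0.2801·e_1 + 1.7571·e_2 − 3.9922·e_3 = (3.1655, 2.5212, 2.1712, 3.3223, -0.8762).

u_4 = (3.1655, 2.5212, 2.1712, 3.3223, -0.8762)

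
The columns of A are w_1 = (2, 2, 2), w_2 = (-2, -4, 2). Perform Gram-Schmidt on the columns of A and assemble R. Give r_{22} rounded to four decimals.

w_1 = (2, 2, 2); ‖w_1‖ = 3.4641, so e_1 = (0.5774, 0.5774, 0.5774).
e_1·w_2 = 0.5774·(-2) + 0.5774·(-4) + 0.5774·2 = -2.3094.
u_2 = w_2 + 2.3094·e_1 = (-0.6667, -2.6667, 3.3333).
r_{22} = ‖u_2‖ = 4.3205.

r_{22} = 4.3205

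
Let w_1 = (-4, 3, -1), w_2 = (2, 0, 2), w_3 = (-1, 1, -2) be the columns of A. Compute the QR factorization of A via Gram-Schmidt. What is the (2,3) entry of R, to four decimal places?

e_1 = w_1/‖w_1‖ = (-4, 3, -1)/5.0990 = (-0.7845, 0.5883, -0.1961).
r_{12} = e_1·w_2 = -1.9612.
u_2 = w_2 + 1.9612·e_1 = (0.4615, 1.1538, 1.6154).
‖u_2‖ = 2.0381, so e_2 = (0.2265, 0.5661, 0.7926).
r_{23} = e_2·w_3 = -1.2455.

r_{23} = -1.2455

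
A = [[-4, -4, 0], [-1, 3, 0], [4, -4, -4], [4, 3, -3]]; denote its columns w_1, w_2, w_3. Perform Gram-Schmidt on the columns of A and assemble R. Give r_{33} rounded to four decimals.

q_1 = w_1/‖w_1‖ = (-4, -1, 4, 4)/7.0000 = (-0.5714, -0.1429, 0.5714, 0.5714).
r_{12} = q_1·w_2 = 1.2857.
u_2 = w_2 − 1.2857·q_1 = (-3.2653, 3.1837, -4.7347, 2.2653).
‖u_2‖ = 6.9532, so q_2 = (-0.4696, 0.4579, -0.6809, 0.3258).
r_{13} = q_1·w_3 = -4.0000; r_{23} = q_2·w_3 = 1.7464.
u_3 = w_3 + 4.0000·q_1 − 1.7464·q_2 = (-1.4656, -1.3710, -0.5251, -1.2832).
r_{33} = ‖u_3‖ = 2.4393.

r_{33} = 2.4393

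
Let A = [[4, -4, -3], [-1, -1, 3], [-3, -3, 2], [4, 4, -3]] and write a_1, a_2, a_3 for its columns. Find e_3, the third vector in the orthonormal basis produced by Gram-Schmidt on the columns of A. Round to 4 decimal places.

e_3 = (0.0000, 0.9767, -0.1885, 0.1028)

a_1 = (4, -1, -3, 4); ‖a_1‖ = 6.4807, so e_1 = (0.6172, -0.1543, -0.4629, 0.6172).
e_1·a_2 = 0.6172·(-4) + (-0.1543)·(-1) + (-0.4629)·(-3) + 0.6172·4 = 1.5430.
u_2 = a_2 − 1.5430·e_1 = (-4.9524, -0.7619, -2.2857, 3.0476).
‖u_2‖ = 6.2944, so e_2 = (-0.7868, -0.1210, -0.3631, 0.4842).
e_1·a_3 = 0.6172·(-3) + (-0.1543)·3 + (-0.4629)·2 + 0.6172·(-3) = -5.0920; e_2·a_3 = (-0.7868)·(-3) + (-0.1210)·3 + (-0.3631)·2 + 0.4842·(-3) = -0.1816.
u_3 = a_3 + 5.0920·e_1 + 0.1816·e_2 = (0.0000, 2.1923, -0.4231, 0.2308).
‖u_3‖ = 2.2447, so e_3 = (0.0000, 0.9767, -0.1885, 0.1028).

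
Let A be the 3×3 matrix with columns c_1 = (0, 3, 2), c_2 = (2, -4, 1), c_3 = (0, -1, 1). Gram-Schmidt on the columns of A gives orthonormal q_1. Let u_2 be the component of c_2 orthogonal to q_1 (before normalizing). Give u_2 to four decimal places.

c_1 = (0, 3, 2); ‖c_1‖ = 3.6056, so q_1 = (0.0000, 0.8321, 0.5547).
q_1·c_2 = 0.0000·2 + 0.8321·(-4) + 0.5547·1 = -2.7735.
u_2 = c_2 + 2.7735·q_1 = (2.0000, -1.6923, 2.5385).

u_2 = (2.0000, -1.6923, 2.5385)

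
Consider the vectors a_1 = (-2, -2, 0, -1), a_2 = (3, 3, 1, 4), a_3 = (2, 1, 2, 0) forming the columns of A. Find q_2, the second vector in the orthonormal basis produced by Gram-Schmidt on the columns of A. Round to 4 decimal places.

q_2 = (-0.2170, -0.2170, 0.3906, 0.8679)

a_1 = (-2, -2, 0, -1); ‖a_1‖ = 3.0000, so q_1 = (-0.6667, -0.6667, 0.0000, -0.3333).
q_1·a_2 = (-0.6667)·3 + (-0.6667)·3 + 0.0000·1 + (-0.3333)·4 = -5.3333.
u_2 = a_2 + 5.3333·q_1 = (-0.5556, -0.5556, 1.0000, 2.2222).
‖u_2‖ = 2.5604, so q_2 = (-0.2170, -0.2170, 0.3906, 0.8679).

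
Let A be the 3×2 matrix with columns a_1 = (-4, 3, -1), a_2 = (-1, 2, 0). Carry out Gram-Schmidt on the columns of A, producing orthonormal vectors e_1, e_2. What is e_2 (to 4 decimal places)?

e_2 = (0.5013, 0.7877, 0.3581)

a_1 = (-4, 3, -1); ‖a_1‖ = 5.0990, so e_1 = (-0.7845, 0.5883, -0.1961).
e_1·a_2 = (-0.7845)·(-1) + 0.5883·2 + (-0.1961)·0 = 1.9612.
u_2 = a_2 − 1.9612·e_1 = (0.5385, 0.8462, 0.3846).
‖u_2‖ = 1.0742, so e_2 = (0.5013, 0.7877, 0.3581).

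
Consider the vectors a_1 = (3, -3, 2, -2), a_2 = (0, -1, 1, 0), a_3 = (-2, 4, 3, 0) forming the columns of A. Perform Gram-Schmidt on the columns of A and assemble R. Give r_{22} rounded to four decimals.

r_{22} = 1.0190

q_1 = a_1/‖a_1‖ = (3, -3, 2, -2)/5.0990 = (0.5883, -0.5883, 0.3922, -0.3922).
r_{12} = q_1·a_2 = 0.9806.
u_2 = a_2 − 0.9806·q_1 = (-0.5769, -0.4231, 0.6154, 0.3846).
r_{22} = ‖u_2‖ = 1.0190.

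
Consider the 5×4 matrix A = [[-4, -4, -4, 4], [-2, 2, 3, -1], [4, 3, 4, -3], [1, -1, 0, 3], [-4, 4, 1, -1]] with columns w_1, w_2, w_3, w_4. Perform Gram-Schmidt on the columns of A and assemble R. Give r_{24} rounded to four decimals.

r_{24} = -4.6904

e_1 = w_1/‖w_1‖ = (-4, -2, 4, 1, -4)/7.2801 = (-0.5494, -0.2747, 0.5494, 0.1374, -0.5494).
r_{12} = e_1·w_2 = 0.9615.
u_2 = w_2 − 0.9615·e_1 = (-3.4717, 2.2642, 2.4717, -1.1321, 4.5283).
‖u_2‖ = 6.7138, so e_2 = (-0.5171, 0.3372, 0.3682, -0.1686, 0.6745).
r_{24} = e_2·w_4 = -4.6904.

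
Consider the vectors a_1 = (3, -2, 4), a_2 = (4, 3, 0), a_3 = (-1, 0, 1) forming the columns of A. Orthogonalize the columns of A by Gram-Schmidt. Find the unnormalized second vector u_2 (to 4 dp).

u_2 = (3.3793, 3.4138, -0.8276)

a_1 = (3, -2, 4); ‖a_1‖ = 5.3852, so e_1 = (0.5571, -0.3714, 0.7428).
e_1·a_2 = 0.5571·4 + (-0.3714)·3 + 0.7428·0 = 1.1142.
u_2 = a_2 − 1.1142·e_1 = (3.3793, 3.4138, -0.8276).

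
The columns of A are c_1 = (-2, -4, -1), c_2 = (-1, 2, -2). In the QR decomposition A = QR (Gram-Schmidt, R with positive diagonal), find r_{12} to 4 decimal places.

r_{12} = -0.8729

c_1 = (-2, -4, -1); ‖c_1‖ = 4.5826, so e_1 = (-0.4364, -0.8729, -0.2182).
r_{12} = e_1·c_2 = -0.8729.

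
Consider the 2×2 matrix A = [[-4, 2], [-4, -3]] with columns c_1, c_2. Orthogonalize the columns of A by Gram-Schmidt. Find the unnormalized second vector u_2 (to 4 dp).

e_1 = c_1/‖c_1‖ = (-4, -4)/5.6569 = (-0.7071, -0.7071).
r_{12} = e_1·c_2 = 0.7071.
u_2 = c_2 − 0.7071·e_1 = (2.5000, -2.5000).

u_2 = (2.5000, -2.5000)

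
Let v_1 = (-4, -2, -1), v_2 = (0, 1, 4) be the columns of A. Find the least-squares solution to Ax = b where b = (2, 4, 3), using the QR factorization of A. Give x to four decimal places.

q_1 = v_1/‖v_1‖ = (-4, -2, -1)/4.5826 = (-0.8729, -0.4364, -0.2182).
r_{12} = q_1·v_2 = -1.3093.
u_2 = v_2 + 1.3093·q_1 = (-1.1429, 0.4286, 3.7143).
‖u_2‖ = 3.9097, so q_2 = (-0.2923, 0.1096, 0.9500).
Qᵀb = (-4.1461, 2.7039).
Back-substitute: x_2 = 2.7039/3.9097 = 0.6916.
x_1 = (-4.1461 + 1.3093·0.6916)/4.5826 = -0.7072.

x = (-0.7072, 0.6916)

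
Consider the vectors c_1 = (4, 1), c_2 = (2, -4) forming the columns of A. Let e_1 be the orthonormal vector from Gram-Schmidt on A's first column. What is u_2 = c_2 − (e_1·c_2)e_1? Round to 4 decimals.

e_1 = c_1/‖c_1‖ = (4, 1)/4.1231 = (0.9701, 0.2425).
r_{12} = e_1·c_2 = 0.9701.
u_2 = c_2 − 0.9701·e_1 = (1.0588, -4.2353).

u_2 = (1.0588, -4.2353)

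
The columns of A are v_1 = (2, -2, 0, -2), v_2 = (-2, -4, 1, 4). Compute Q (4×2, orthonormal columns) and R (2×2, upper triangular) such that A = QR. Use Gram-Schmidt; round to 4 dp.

Q = [[0.5774, -0.2233], [-0.5774, -0.7814], [0.0000, 0.1674], [-0.5774, 0.5581]], R = [[3.4641, -1.1547], [0.0000, 5.9722]]

v_1 = (2, -2, 0, -2); ‖v_1‖ = 3.4641, so q_1 = (0.5774, -0.5774, 0.0000, -0.5774).
q_1·v_2 = 0.5774·(-2) + (-0.5774)·(-4) + 0.0000·1 + (-0.5774)·4 = -1.1547.
u_2 = v_2 + 1.1547·q_1 = (-1.3333, -4.6667, 1.0000, 3.3333).
‖u_2‖ = 5.9722, so q_2 = (-0.2233, -0.7814, 0.1674, 0.5581).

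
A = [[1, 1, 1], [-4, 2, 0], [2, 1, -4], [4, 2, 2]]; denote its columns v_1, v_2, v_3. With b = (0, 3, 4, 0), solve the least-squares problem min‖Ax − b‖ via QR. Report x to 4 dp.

x = (-0.1782, 1.1342, -0.8074)

v_1 = (1, -4, 2, 4); ‖v_1‖ = 6.0828, so q_1 = (0.1644, -0.6576, 0.3288, 0.6576).
q_1·v_2 = 0.1644·1 + (-0.6576)·2 + 0.3288·1 + 0.6576·2 = 0.4932.
u_2 = v_2 − 0.4932·q_1 = (0.9189, 2.3243, 0.8378, 1.6757).
‖u_2‖ = 3.1236, so q_2 = (0.2942, 0.7441, 0.2682, 0.5365).
q_1·v_3 = 0.1644·1 + (-0.6576)·0 + 0.3288·(-4) + 0.6576·2 = 0.1644; q_2·v_3 = 0.2942·1 + 0.7441·0 + 0.2682·(-4) + 0.5365·2 = 0.2942.
u_3 = v_3 − 0.1644·q_1 − 0.2942·q_2 = (0.8864, -0.1108, -4.1330, 1.7341).
‖u_3‖ = 4.5702, so q_3 = (0.1940, -0.0242, -0.9043, 0.3794).
Qᵀb = (-0.6576, 3.3053, -3.6901).
Back-substitute: x_3 = -3.6901/4.5702 = -0.8074.
x_2 = (3.3053 − 0.2942·(-0.8074))/3.1236 = 1.1342.
x_1 = (-0.6576 − 0.4932·1.1342 − 0.1644·(-0.8074))/6.0828 = -0.1782.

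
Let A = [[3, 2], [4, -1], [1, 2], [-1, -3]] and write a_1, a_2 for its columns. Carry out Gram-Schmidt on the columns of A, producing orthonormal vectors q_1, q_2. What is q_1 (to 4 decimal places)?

q_1 = (0.5774, 0.7698, 0.1925, -0.1925)

a_1 = (3, 4, 1, -1); ‖a_1‖ = 5.1962, so q_1 = (0.5774, 0.7698, 0.1925, -0.1925).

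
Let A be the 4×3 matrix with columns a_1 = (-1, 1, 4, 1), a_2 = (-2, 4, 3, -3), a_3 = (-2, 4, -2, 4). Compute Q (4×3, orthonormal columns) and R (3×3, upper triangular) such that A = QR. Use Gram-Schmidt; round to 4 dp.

Q = [[-0.2294, -0.2367, -0.2973], [0.2294, 0.6277, 0.6093], [0.9177, -0.0309, -0.3834], [0.2294, -0.7409, 0.6272]], R = [[4.3589, 3.4412, 0.4588], [0.0000, 5.1145, 0.0823], [0.0000, 0.0000, 6.3074]]

a_1 = (-1, 1, 4, 1); ‖a_1‖ = 4.3589, so e_1 = (-0.2294, 0.2294, 0.9177, 0.2294).
e_1·a_2 = (-0.2294)·(-2) + 0.2294·4 + 0.9177·3 + 0.2294·(-3) = 3.4412.
u_2 = a_2 − 3.4412·e_1 = (-1.2105, 3.2105, -0.1579, -3.7895).
‖u_2‖ = 5.1145, so e_2 = (-0.2367, 0.6277, -0.0309, -0.7409).
e_1·a_3 = (-0.2294)·(-2) + 0.2294·4 + 0.9177·(-2) + 0.2294·4 = 0.4588; e_2·a_3 = (-0.2367)·(-2) + 0.6277·4 + (-0.0309)·(-2) + (-0.7409)·4 = 0.0823.
u_3 = a_3 − 0.4588·e_1 − 0.0823·e_2 = (-1.8753, 3.8431, -2.4185, 3.9557).
‖u_3‖ = 6.3074, so e_3 = (-0.2973, 0.6093, -0.3834, 0.6272).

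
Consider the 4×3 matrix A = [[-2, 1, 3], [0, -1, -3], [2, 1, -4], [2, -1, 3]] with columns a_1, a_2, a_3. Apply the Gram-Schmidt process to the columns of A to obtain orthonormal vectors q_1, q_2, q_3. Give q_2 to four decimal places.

q_2 = (0.3482, -0.5222, 0.6963, -0.3482)

a_1 = (-2, 0, 2, 2); ‖a_1‖ = 3.4641, so q_1 = (-0.5774, 0.0000, 0.5774, 0.5774).
q_1·a_2 = (-0.5774)·1 + 0.0000·(-1) + 0.5774·1 + 0.5774·(-1) = -0.5774.
u_2 = a_2 + 0.5774·q_1 = (0.6667, -1.0000, 1.3333, -0.6667).
‖u_2‖ = 1.9149, so q_2 = (0.3482, -0.5222, 0.6963, -0.3482).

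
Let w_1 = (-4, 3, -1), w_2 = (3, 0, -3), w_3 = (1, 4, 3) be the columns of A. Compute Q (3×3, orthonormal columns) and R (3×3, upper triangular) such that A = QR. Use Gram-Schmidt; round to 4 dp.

w_1 = (-4, 3, -1); ‖w_1‖ = 5.0990, so e_1 = (-0.7845, 0.5883, -0.1961).
e_1·w_2 = (-0.7845)·3 + 0.5883·0 + (-0.1961)·(-3) = -1.7650.
u_2 = w_2 + 1.7650·e_1 = (1.6154, 1.0385, -3.3462).
‖u_2‖ = 3.8581, so e_2 = (0.4187, 0.2692, -0.8673).
e_1·w_3 = (-0.7845)·1 + 0.5883·4 + (-0.1961)·3 = 0.9806; e_2·w_3 = 0.4187·1 + 0.2692·4 + (-0.8673)·3 = -1.1066.
u_3 = w_3 − 0.9806·e_1 + 1.1066·e_2 = (2.2326, 3.7209, 2.2326).
‖u_3‖ = 4.8800, so e_3 = (0.4575, 0.7625, 0.4575).

Q = [[-0.7845, 0.4187, 0.4575], [0.5883, 0.2692, 0.7625], [-0.1961, -0.8673, 0.4575]], R = [[5.0990, -1.7650, 0.9806], [0.0000, 3.8581, -1.1066], [0.0000, 0.0000, 4.8800]]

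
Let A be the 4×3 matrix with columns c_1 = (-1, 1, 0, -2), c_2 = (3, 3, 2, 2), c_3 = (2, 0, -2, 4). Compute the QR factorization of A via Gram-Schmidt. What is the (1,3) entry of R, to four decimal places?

q_1 = c_1/‖c_1‖ = (-1, 1, 0, -2)/2.4495 = (-0.4082, 0.4082, 0.0000, -0.8165).
r_{13} = q_1·c_3 = -4.0825.

r_{13} = -4.0825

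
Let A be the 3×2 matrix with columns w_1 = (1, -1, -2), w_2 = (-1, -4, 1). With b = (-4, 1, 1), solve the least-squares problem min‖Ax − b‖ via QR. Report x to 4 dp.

x = (-1.1869, 0.1215)

q_1 = w_1/‖w_1‖ = (1, -1, -2)/2.4495 = (0.4082, -0.4082, -0.8165).
r_{12} = q_1·w_2 = 0.4082.
u_2 = w_2 − 0.4082·q_1 = (-1.1667, -3.8333, 1.3333).
‖u_2‖ = 4.2230, so q_2 = (-0.2763, -0.9077, 0.3157).
Qᵀb = (-2.8577, 0.5131).
Back-substitute: x_2 = 0.5131/4.2230 = 0.1215.
x_1 = (-2.8577 − 0.4082·0.1215)/2.4495 = -1.1869.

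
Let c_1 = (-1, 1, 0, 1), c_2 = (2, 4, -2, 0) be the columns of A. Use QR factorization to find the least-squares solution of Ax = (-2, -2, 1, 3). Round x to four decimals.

c_1 = (-1, 1, 0, 1); ‖c_1‖ = 1.7321, so e_1 = (-0.5774, 0.5774, 0.0000, 0.5774).
e_1·c_2 = (-0.5774)·2 + 0.5774·4 + 0.0000·(-2) + 0.5774·0 = 1.1547.
u_2 = c_2 − 1.1547·e_1 = (2.6667, 3.3333, -2.0000, -0.6667).
‖u_2‖ = 4.7610, so e_2 = (0.5601, 0.7001, -0.4201, -0.1400).
Qᵀb = (1.7321, -3.3607).
Back-substitute: x_2 = -3.3607/4.7610 = -0.7059.
x_1 = (1.7321 − 1.1547·(-0.7059))/1.7321 = 1.4706.

x = (1.4706, -0.7059)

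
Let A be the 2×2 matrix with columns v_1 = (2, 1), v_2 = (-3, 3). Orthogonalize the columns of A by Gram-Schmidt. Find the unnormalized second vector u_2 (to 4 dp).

u_2 = (-1.8000, 3.6000)

v_1 = (2, 1); ‖v_1‖ = 2.2361, so e_1 = (0.8944, 0.4472).
e_1·v_2 = 0.8944·(-3) + 0.4472·3 = -1.3416.
u_2 = v_2 + 1.3416·e_1 = (-1.8000, 3.6000).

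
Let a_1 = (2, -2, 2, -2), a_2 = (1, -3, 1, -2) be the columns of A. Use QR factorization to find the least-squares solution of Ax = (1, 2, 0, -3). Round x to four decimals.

a_1 = (2, -2, 2, -2); ‖a_1‖ = 4.0000, so e_1 = (0.5000, -0.5000, 0.5000, -0.5000).
e_1·a_2 = 0.5000·1 + (-0.5000)·(-3) + 0.5000·1 + (-0.5000)·(-2) = 3.5000.
u_2 = a_2 − 3.5000·e_1 = (-0.7500, -1.2500, -0.7500, -0.2500).
‖u_2‖ = 1.6583, so e_2 = (-0.4523, -0.7538, -0.4523, -0.1508).
Qᵀb = (1.0000, -1.5076).
Back-substitute: x_2 = -1.5076/1.6583 = -0.9091.
x_1 = (1.0000 − 3.5000·(-0.9091))/4.0000 = 1.0455.

x = (1.0455, -0.9091)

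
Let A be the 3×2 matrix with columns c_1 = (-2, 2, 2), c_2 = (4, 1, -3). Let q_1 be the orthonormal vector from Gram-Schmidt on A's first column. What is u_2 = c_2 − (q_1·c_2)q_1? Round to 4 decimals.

u_2 = (2.0000, 3.0000, -1.0000)

c_1 = (-2, 2, 2); ‖c_1‖ = 3.4641, so q_1 = (-0.5774, 0.5774, 0.5774).
q_1·c_2 = (-0.5774)·4 + 0.5774·1 + 0.5774·(-3) = -3.4641.
u_2 = c_2 + 3.4641·q_1 = (2.0000, 3.0000, -1.0000).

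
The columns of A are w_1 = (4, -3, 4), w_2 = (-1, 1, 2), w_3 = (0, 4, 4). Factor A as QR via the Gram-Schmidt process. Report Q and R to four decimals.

Q = [[0.6247, -0.4490, 0.6389], [-0.4685, 0.4390, 0.7667], [0.6247, 0.7783, -0.0639]], R = [[6.4031, 0.1562, 0.6247], [0.0000, 2.4445, 4.8691], [0.0000, 0.0000, 2.8111]]

w_1 = (4, -3, 4); ‖w_1‖ = 6.4031, so e_1 = (0.6247, -0.4685, 0.6247).
e_1·w_2 = 0.6247·(-1) + (-0.4685)·1 + 0.6247·2 = 0.1562.
u_2 = w_2 − 0.1562·e_1 = (-1.0976, 1.0732, 1.9024).
‖u_2‖ = 2.4445, so e_2 = (-0.4490, 0.4390, 0.7783).
e_1·w_3 = 0.6247·0 + (-0.4685)·4 + 0.6247·4 = 0.6247; e_2·w_3 = (-0.4490)·0 + 0.4390·4 + 0.7783·4 = 4.8691.
u_3 = w_3 − 0.6247·e_1 − 4.8691·e_2 = (1.7959, 2.1551, -0.1796).
‖u_3‖ = 2.8111, so e_3 = (0.6389, 0.7667, -0.0639).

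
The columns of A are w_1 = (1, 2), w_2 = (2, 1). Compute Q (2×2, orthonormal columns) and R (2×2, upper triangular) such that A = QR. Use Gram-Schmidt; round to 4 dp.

Q = [[0.4472, 0.8944], [0.8944, -0.4472]], R = [[2.2361, 1.7889], [0.0000, 1.3416]]

w_1 = (1, 2); ‖w_1‖ = 2.2361, so e_1 = (0.4472, 0.8944).
e_1·w_2 = 0.4472·2 + 0.8944·1 = 1.7889.
u_2 = w_2 − 1.7889·e_1 = (1.2000, -0.6000).
‖u_2‖ = 1.3416, so e_2 = (0.8944, -0.4472).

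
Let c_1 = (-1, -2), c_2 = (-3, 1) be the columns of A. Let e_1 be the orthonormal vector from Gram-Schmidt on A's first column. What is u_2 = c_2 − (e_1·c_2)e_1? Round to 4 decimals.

c_1 = (-1, -2); ‖c_1‖ = 2.2361, so e_1 = (-0.4472, -0.8944).
e_1·c_2 = (-0.4472)·(-3) + (-0.8944)·1 = 0.4472.
u_2 = c_2 − 0.4472·e_1 = (-2.8000, 1.4000).

u_2 = (-2.8000, 1.4000)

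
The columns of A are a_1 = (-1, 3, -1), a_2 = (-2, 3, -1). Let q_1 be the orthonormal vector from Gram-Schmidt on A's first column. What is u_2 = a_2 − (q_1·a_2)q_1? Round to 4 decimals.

u_2 = (-0.9091, -0.2727, 0.0909)

a_1 = (-1, 3, -1); ‖a_1‖ = 3.3166, so q_1 = (-0.3015, 0.9045, -0.3015).
q_1·a_2 = (-0.3015)·(-2) + 0.9045·3 + (-0.3015)·(-1) = 3.6181.
u_2 = a_2 − 3.6181·q_1 = (-0.9091, -0.2727, 0.0909).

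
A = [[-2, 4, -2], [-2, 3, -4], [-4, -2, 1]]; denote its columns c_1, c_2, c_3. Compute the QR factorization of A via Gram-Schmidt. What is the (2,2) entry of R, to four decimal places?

c_1 = (-2, -2, -4); ‖c_1‖ = 4.8990, so e_1 = (-0.4082, -0.4082, -0.8165).
e_1·c_2 = (-0.4082)·4 + (-0.4082)·3 + (-0.8165)·(-2) = -1.2247.
u_2 = c_2 + 1.2247·e_1 = (3.5000, 2.5000, -3.0000).
r_{22} = ‖u_2‖ = 5.2440.

r_{22} = 5.2440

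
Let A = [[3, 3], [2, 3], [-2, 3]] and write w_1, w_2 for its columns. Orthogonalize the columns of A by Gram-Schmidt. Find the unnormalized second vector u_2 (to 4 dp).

u_2 = (1.4118, 1.9412, 4.0588)

w_1 = (3, 2, -2); ‖w_1‖ = 4.1231, so q_1 = (0.7276, 0.4851, -0.4851).
q_1·w_2 = 0.7276·3 + 0.4851·3 + (-0.4851)·3 = 2.1828.
u_2 = w_2 − 2.1828·q_1 = (1.4118, 1.9412, 4.0588).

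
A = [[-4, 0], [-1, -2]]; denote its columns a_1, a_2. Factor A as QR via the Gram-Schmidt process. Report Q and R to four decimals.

Q = [[-0.9701, 0.2425], [-0.2425, -0.9701]], R = [[4.1231, 0.4851], [0.0000, 1.9403]]

a_1 = (-4, -1); ‖a_1‖ = 4.1231, so e_1 = (-0.9701, -0.2425).
e_1·a_2 = (-0.9701)·0 + (-0.2425)·(-2) = 0.4851.
u_2 = a_2 − 0.4851·e_1 = (0.4706, -1.8824).
‖u_2‖ = 1.9403, so e_2 = (0.2425, -0.9701).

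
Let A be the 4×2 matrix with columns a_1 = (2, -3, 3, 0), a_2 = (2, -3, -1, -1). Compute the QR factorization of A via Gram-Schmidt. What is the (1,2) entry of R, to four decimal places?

a_1 = (2, -3, 3, 0); ‖a_1‖ = 4.6904, so e_1 = (0.4264, -0.6396, 0.6396, 0.0000).
r_{12} = e_1·a_2 = 2.1320.

r_{12} = 2.1320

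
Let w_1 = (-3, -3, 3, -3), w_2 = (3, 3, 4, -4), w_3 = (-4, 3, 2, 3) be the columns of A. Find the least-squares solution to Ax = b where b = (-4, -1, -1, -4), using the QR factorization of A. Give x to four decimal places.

w_1 = (-3, -3, 3, -3); ‖w_1‖ = 6.0000, so q_1 = (-0.5000, -0.5000, 0.5000, -0.5000).
q_1·w_2 = (-0.5000)·3 + (-0.5000)·3 + 0.5000·4 + (-0.5000)·(-4) = 1.0000.
u_2 = w_2 − 1.0000·q_1 = (3.5000, 3.5000, 3.5000, -3.5000).
‖u_2‖ = 7.0000, so q_2 = (0.5000, 0.5000, 0.5000, -0.5000).
q_1·w_3 = (-0.5000)·(-4) + (-0.5000)·3 + 0.5000·2 + (-0.5000)·3 = 0.0000; q_2·w_3 = 0.5000·(-4) + 0.5000·3 + 0.5000·2 + (-0.5000)·3 = -1.0000.
u_3 = w_3 + 0.0000·q_1 + 1.0000·q_2 = (-3.5000, 3.5000, 2.5000, 2.5000).
‖u_3‖ = 6.0828, so q_3 = (-0.5754, 0.5754, 0.4110, 0.4110).
Qᵀb = (4.0000, -1.0000, -0.3288).
Back-substitute: x_3 = -0.3288/6.0828 = -0.0541.
x_2 = (-1.0000 + 1.0000·(-0.0541))/7.0000 = -0.1506.
x_1 = (4.0000 − 1.0000·(-0.1506) + 0.0000·(-0.0541))/6.0000 = 0.6918.

x = (0.6918, -0.1506, -0.0541)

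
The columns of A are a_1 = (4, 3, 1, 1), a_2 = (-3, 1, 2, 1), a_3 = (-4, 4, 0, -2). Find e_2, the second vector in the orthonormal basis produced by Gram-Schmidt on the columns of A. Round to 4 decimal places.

e_2 = (-0.5711, 0.4508, 0.6011, 0.3306)

a_1 = (4, 3, 1, 1); ‖a_1‖ = 5.1962, so e_1 = (0.7698, 0.5774, 0.1925, 0.1925).
e_1·a_2 = 0.7698·(-3) + 0.5774·1 + 0.1925·2 + 0.1925·1 = -1.1547.
u_2 = a_2 + 1.1547·e_1 = (-2.1111, 1.6667, 2.2222, 1.2222).
‖u_2‖ = 3.6968, so e_2 = (-0.5711, 0.4508, 0.6011, 0.3306).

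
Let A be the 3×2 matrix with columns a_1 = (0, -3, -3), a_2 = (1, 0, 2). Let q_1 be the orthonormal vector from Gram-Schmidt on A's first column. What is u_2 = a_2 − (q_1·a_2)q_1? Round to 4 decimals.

a_1 = (0, -3, -3); ‖a_1‖ = 4.2426, so q_1 = (0.0000, -0.7071, -0.7071).
q_1·a_2 = 0.0000·1 + (-0.7071)·0 + (-0.7071)·2 = -1.4142.
u_2 = a_2 + 1.4142·q_1 = (1.0000, -1.0000, 1.0000).

u_2 = (1.0000, -1.0000, 1.0000)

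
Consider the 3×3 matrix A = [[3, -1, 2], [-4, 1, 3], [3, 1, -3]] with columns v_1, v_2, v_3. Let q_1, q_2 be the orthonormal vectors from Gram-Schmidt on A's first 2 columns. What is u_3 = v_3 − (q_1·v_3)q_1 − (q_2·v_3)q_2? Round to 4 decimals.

v_1 = (3, -4, 3); ‖v_1‖ = 5.8310, so q_1 = (0.5145, -0.6860, 0.5145).
q_1·v_2 = 0.5145·(-1) + (-0.6860)·1 + 0.5145·1 = -0.6860.
u_2 = v_2 + 0.6860·q_1 = (-0.6471, 0.5294, 1.3529).
‖u_2‖ = 1.5904, so q_2 = (-0.4068, 0.3329, 0.8507).
q_1·v_3 = 0.5145·2 + (-0.6860)·3 + 0.5145·(-3) = -2.5725; q_2·v_3 = (-0.4068)·2 + 0.3329·3 + 0.8507·(-3) = -2.3671.
u_3 = v_3 + 2.5725·q_1 + 2.3671·q_2 = (2.3605, 2.0233, 0.3372).

u_3 = (2.3605, 2.0233, 0.3372)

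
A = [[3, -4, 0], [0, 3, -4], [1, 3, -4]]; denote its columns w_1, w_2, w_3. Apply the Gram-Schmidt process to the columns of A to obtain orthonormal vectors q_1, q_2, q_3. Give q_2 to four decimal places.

q_1 = w_1/‖w_1‖ = (3, 0, 1)/3.1623 = (0.9487, 0.0000, 0.3162).
r_{12} = q_1·w_2 = -2.8460.
u_2 = w_2 + 2.8460·q_1 = (-1.3000, 3.0000, 3.9000).
‖u_2‖ = 5.0892, so q_2 = (-0.2554, 0.5895, 0.7663).

q_2 = (-0.2554, 0.5895, 0.7663)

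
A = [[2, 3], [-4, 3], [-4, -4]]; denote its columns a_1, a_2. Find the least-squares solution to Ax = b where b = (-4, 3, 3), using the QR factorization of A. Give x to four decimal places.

a_1 = (2, -4, -4); ‖a_1‖ = 6.0000, so q_1 = (0.3333, -0.6667, -0.6667).
q_1·a_2 = 0.3333·3 + (-0.6667)·3 + (-0.6667)·(-4) = 1.6667.
u_2 = a_2 − 1.6667·q_1 = (2.4444, 4.1111, -2.8889).
‖u_2‖ = 5.5877, so q_2 = (0.4375, 0.7357, -0.5170).
Qᵀb = (-5.3333, -1.0937).
Back-substitute: x_2 = -1.0937/5.5877 = -0.1957.
x_1 = (-5.3333 − 1.6667·(-0.1957))/6.0000 = -0.8345.

x = (-0.8345, -0.1957)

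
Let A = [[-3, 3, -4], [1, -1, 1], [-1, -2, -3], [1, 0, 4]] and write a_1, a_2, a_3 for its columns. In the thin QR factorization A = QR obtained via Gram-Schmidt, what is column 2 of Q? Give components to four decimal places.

e_1 = a_1/‖a_1‖ = (-3, 1, -1, 1)/3.4641 = (-0.8660, 0.2887, -0.2887, 0.2887).
r_{12} = e_1·a_2 = -2.3094.
u_2 = a_2 + 2.3094·e_1 = (1.0000, -0.3333, -2.6667, 0.6667).
‖u_2‖ = 2.9439, so e_2 = (0.3397, -0.1132, -0.9058, 0.2265).

e_2 = (0.3397, -0.1132, -0.9058, 0.2265)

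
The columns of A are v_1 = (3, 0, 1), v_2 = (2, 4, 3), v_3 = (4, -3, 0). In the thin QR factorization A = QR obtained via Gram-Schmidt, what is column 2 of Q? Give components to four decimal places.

v_1 = (3, 0, 1); ‖v_1‖ = 3.1623, so q_1 = (0.9487, 0.0000, 0.3162).
q_1·v_2 = 0.9487·2 + 0.0000·4 + 0.3162·3 = 2.8460.
u_2 = v_2 − 2.8460·q_1 = (-0.7000, 4.0000, 2.1000).
‖u_2‖ = 4.5717, so q_2 = (-0.1531, 0.8750, 0.4594).

q_2 = (-0.1531, 0.8750, 0.4594)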